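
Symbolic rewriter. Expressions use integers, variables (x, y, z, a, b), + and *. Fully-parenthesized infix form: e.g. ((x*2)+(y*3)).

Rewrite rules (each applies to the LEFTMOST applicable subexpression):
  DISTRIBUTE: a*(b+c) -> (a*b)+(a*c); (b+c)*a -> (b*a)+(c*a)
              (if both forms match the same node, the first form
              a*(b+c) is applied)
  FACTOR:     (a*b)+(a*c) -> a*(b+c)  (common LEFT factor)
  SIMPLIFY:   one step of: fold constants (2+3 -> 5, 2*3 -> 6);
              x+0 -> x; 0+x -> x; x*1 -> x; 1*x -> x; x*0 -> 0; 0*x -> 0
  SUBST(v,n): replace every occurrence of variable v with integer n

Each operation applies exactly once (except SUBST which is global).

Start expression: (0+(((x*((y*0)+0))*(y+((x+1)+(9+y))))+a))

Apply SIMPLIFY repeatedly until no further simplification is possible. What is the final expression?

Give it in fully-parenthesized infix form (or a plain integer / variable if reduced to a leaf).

Start: (0+(((x*((y*0)+0))*(y+((x+1)+(9+y))))+a))
Step 1: at root: (0+(((x*((y*0)+0))*(y+((x+1)+(9+y))))+a)) -> (((x*((y*0)+0))*(y+((x+1)+(9+y))))+a); overall: (0+(((x*((y*0)+0))*(y+((x+1)+(9+y))))+a)) -> (((x*((y*0)+0))*(y+((x+1)+(9+y))))+a)
Step 2: at LLR: ((y*0)+0) -> (y*0); overall: (((x*((y*0)+0))*(y+((x+1)+(9+y))))+a) -> (((x*(y*0))*(y+((x+1)+(9+y))))+a)
Step 3: at LLR: (y*0) -> 0; overall: (((x*(y*0))*(y+((x+1)+(9+y))))+a) -> (((x*0)*(y+((x+1)+(9+y))))+a)
Step 4: at LL: (x*0) -> 0; overall: (((x*0)*(y+((x+1)+(9+y))))+a) -> ((0*(y+((x+1)+(9+y))))+a)
Step 5: at L: (0*(y+((x+1)+(9+y)))) -> 0; overall: ((0*(y+((x+1)+(9+y))))+a) -> (0+a)
Step 6: at root: (0+a) -> a; overall: (0+a) -> a
Fixed point: a

Answer: a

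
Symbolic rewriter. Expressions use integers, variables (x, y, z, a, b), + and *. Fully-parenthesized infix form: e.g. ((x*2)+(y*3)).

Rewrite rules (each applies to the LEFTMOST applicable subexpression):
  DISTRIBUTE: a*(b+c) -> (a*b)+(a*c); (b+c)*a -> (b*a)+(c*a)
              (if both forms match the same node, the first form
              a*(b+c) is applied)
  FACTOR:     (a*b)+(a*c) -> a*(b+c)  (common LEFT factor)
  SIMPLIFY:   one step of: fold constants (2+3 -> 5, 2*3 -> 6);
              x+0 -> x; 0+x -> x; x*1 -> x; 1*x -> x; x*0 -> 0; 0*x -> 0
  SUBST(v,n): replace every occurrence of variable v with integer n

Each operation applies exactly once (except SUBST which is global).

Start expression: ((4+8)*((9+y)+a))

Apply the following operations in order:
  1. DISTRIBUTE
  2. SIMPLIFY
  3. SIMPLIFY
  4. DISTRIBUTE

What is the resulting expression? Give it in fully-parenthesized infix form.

Start: ((4+8)*((9+y)+a))
Apply DISTRIBUTE at root (target: ((4+8)*((9+y)+a))): ((4+8)*((9+y)+a)) -> (((4+8)*(9+y))+((4+8)*a))
Apply SIMPLIFY at LL (target: (4+8)): (((4+8)*(9+y))+((4+8)*a)) -> ((12*(9+y))+((4+8)*a))
Apply SIMPLIFY at RL (target: (4+8)): ((12*(9+y))+((4+8)*a)) -> ((12*(9+y))+(12*a))
Apply DISTRIBUTE at L (target: (12*(9+y))): ((12*(9+y))+(12*a)) -> (((12*9)+(12*y))+(12*a))

Answer: (((12*9)+(12*y))+(12*a))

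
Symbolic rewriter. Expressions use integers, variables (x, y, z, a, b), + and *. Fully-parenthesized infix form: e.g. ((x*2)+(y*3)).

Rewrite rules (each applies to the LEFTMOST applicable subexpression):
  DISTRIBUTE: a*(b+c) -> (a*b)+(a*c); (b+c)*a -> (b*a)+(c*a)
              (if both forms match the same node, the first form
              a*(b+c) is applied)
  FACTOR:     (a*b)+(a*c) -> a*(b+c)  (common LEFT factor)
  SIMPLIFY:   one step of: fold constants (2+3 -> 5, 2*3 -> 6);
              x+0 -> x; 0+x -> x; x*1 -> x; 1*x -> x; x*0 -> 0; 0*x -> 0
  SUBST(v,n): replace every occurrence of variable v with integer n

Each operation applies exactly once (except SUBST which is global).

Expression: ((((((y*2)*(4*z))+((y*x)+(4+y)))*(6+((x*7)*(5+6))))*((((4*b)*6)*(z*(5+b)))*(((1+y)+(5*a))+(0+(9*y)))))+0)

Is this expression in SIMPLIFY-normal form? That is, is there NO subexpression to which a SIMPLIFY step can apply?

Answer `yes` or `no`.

Expression: ((((((y*2)*(4*z))+((y*x)+(4+y)))*(6+((x*7)*(5+6))))*((((4*b)*6)*(z*(5+b)))*(((1+y)+(5*a))+(0+(9*y)))))+0)
Scanning for simplifiable subexpressions (pre-order)...
  at root: ((((((y*2)*(4*z))+((y*x)+(4+y)))*(6+((x*7)*(5+6))))*((((4*b)*6)*(z*(5+b)))*(((1+y)+(5*a))+(0+(9*y)))))+0) (SIMPLIFIABLE)
  at L: (((((y*2)*(4*z))+((y*x)+(4+y)))*(6+((x*7)*(5+6))))*((((4*b)*6)*(z*(5+b)))*(((1+y)+(5*a))+(0+(9*y))))) (not simplifiable)
  at LL: ((((y*2)*(4*z))+((y*x)+(4+y)))*(6+((x*7)*(5+6)))) (not simplifiable)
  at LLL: (((y*2)*(4*z))+((y*x)+(4+y))) (not simplifiable)
  at LLLL: ((y*2)*(4*z)) (not simplifiable)
  at LLLLL: (y*2) (not simplifiable)
  at LLLLR: (4*z) (not simplifiable)
  at LLLR: ((y*x)+(4+y)) (not simplifiable)
  at LLLRL: (y*x) (not simplifiable)
  at LLLRR: (4+y) (not simplifiable)
  at LLR: (6+((x*7)*(5+6))) (not simplifiable)
  at LLRR: ((x*7)*(5+6)) (not simplifiable)
  at LLRRL: (x*7) (not simplifiable)
  at LLRRR: (5+6) (SIMPLIFIABLE)
  at LR: ((((4*b)*6)*(z*(5+b)))*(((1+y)+(5*a))+(0+(9*y)))) (not simplifiable)
  at LRL: (((4*b)*6)*(z*(5+b))) (not simplifiable)
  at LRLL: ((4*b)*6) (not simplifiable)
  at LRLLL: (4*b) (not simplifiable)
  at LRLR: (z*(5+b)) (not simplifiable)
  at LRLRR: (5+b) (not simplifiable)
  at LRR: (((1+y)+(5*a))+(0+(9*y))) (not simplifiable)
  at LRRL: ((1+y)+(5*a)) (not simplifiable)
  at LRRLL: (1+y) (not simplifiable)
  at LRRLR: (5*a) (not simplifiable)
  at LRRR: (0+(9*y)) (SIMPLIFIABLE)
  at LRRRR: (9*y) (not simplifiable)
Found simplifiable subexpr at path root: ((((((y*2)*(4*z))+((y*x)+(4+y)))*(6+((x*7)*(5+6))))*((((4*b)*6)*(z*(5+b)))*(((1+y)+(5*a))+(0+(9*y)))))+0)
One SIMPLIFY step would give: (((((y*2)*(4*z))+((y*x)+(4+y)))*(6+((x*7)*(5+6))))*((((4*b)*6)*(z*(5+b)))*(((1+y)+(5*a))+(0+(9*y)))))
-> NOT in normal form.

Answer: no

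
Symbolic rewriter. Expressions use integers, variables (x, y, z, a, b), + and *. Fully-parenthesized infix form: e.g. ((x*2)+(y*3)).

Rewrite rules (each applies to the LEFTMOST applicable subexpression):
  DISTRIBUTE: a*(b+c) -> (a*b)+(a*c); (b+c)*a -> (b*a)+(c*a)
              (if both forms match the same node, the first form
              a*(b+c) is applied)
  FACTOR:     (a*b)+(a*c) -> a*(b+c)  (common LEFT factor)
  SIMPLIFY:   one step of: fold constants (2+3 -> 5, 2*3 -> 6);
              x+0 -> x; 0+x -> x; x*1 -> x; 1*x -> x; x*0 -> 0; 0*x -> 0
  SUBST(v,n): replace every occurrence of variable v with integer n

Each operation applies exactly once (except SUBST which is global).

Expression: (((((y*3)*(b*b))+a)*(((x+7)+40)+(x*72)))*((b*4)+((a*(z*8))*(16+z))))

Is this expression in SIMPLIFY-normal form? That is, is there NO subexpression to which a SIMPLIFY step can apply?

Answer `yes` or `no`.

Expression: (((((y*3)*(b*b))+a)*(((x+7)+40)+(x*72)))*((b*4)+((a*(z*8))*(16+z))))
Scanning for simplifiable subexpressions (pre-order)...
  at root: (((((y*3)*(b*b))+a)*(((x+7)+40)+(x*72)))*((b*4)+((a*(z*8))*(16+z)))) (not simplifiable)
  at L: ((((y*3)*(b*b))+a)*(((x+7)+40)+(x*72))) (not simplifiable)
  at LL: (((y*3)*(b*b))+a) (not simplifiable)
  at LLL: ((y*3)*(b*b)) (not simplifiable)
  at LLLL: (y*3) (not simplifiable)
  at LLLR: (b*b) (not simplifiable)
  at LR: (((x+7)+40)+(x*72)) (not simplifiable)
  at LRL: ((x+7)+40) (not simplifiable)
  at LRLL: (x+7) (not simplifiable)
  at LRR: (x*72) (not simplifiable)
  at R: ((b*4)+((a*(z*8))*(16+z))) (not simplifiable)
  at RL: (b*4) (not simplifiable)
  at RR: ((a*(z*8))*(16+z)) (not simplifiable)
  at RRL: (a*(z*8)) (not simplifiable)
  at RRLR: (z*8) (not simplifiable)
  at RRR: (16+z) (not simplifiable)
Result: no simplifiable subexpression found -> normal form.

Answer: yes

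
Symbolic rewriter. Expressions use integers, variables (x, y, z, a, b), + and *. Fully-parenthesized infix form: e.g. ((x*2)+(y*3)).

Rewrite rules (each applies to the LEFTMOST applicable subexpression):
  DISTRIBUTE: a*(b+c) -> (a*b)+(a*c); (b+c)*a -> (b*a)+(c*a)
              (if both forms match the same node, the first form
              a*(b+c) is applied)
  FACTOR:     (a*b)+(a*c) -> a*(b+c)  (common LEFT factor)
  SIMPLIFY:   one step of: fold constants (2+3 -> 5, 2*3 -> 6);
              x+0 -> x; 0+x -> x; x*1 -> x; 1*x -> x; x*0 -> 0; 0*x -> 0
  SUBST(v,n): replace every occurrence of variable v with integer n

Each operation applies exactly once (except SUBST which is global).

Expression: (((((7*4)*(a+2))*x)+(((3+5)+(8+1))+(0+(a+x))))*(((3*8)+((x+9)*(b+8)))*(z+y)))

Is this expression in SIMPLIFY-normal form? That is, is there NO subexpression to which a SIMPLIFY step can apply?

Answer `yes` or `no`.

Expression: (((((7*4)*(a+2))*x)+(((3+5)+(8+1))+(0+(a+x))))*(((3*8)+((x+9)*(b+8)))*(z+y)))
Scanning for simplifiable subexpressions (pre-order)...
  at root: (((((7*4)*(a+2))*x)+(((3+5)+(8+1))+(0+(a+x))))*(((3*8)+((x+9)*(b+8)))*(z+y))) (not simplifiable)
  at L: ((((7*4)*(a+2))*x)+(((3+5)+(8+1))+(0+(a+x)))) (not simplifiable)
  at LL: (((7*4)*(a+2))*x) (not simplifiable)
  at LLL: ((7*4)*(a+2)) (not simplifiable)
  at LLLL: (7*4) (SIMPLIFIABLE)
  at LLLR: (a+2) (not simplifiable)
  at LR: (((3+5)+(8+1))+(0+(a+x))) (not simplifiable)
  at LRL: ((3+5)+(8+1)) (not simplifiable)
  at LRLL: (3+5) (SIMPLIFIABLE)
  at LRLR: (8+1) (SIMPLIFIABLE)
  at LRR: (0+(a+x)) (SIMPLIFIABLE)
  at LRRR: (a+x) (not simplifiable)
  at R: (((3*8)+((x+9)*(b+8)))*(z+y)) (not simplifiable)
  at RL: ((3*8)+((x+9)*(b+8))) (not simplifiable)
  at RLL: (3*8) (SIMPLIFIABLE)
  at RLR: ((x+9)*(b+8)) (not simplifiable)
  at RLRL: (x+9) (not simplifiable)
  at RLRR: (b+8) (not simplifiable)
  at RR: (z+y) (not simplifiable)
Found simplifiable subexpr at path LLLL: (7*4)
One SIMPLIFY step would give: ((((28*(a+2))*x)+(((3+5)+(8+1))+(0+(a+x))))*(((3*8)+((x+9)*(b+8)))*(z+y)))
-> NOT in normal form.

Answer: no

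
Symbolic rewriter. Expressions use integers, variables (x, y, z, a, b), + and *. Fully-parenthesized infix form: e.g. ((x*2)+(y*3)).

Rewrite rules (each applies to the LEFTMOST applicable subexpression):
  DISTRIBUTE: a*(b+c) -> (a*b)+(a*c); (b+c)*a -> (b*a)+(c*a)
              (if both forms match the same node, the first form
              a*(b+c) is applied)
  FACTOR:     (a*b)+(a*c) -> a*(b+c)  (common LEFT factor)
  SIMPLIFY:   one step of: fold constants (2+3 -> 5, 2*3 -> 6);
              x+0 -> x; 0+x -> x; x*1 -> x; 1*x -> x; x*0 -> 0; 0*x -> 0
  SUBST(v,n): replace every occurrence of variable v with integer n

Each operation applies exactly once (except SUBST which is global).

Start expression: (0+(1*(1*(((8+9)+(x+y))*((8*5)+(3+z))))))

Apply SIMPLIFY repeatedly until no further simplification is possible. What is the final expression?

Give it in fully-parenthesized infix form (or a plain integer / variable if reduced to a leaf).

Answer: ((17+(x+y))*(40+(3+z)))

Derivation:
Start: (0+(1*(1*(((8+9)+(x+y))*((8*5)+(3+z))))))
Step 1: at root: (0+(1*(1*(((8+9)+(x+y))*((8*5)+(3+z)))))) -> (1*(1*(((8+9)+(x+y))*((8*5)+(3+z))))); overall: (0+(1*(1*(((8+9)+(x+y))*((8*5)+(3+z)))))) -> (1*(1*(((8+9)+(x+y))*((8*5)+(3+z)))))
Step 2: at root: (1*(1*(((8+9)+(x+y))*((8*5)+(3+z))))) -> (1*(((8+9)+(x+y))*((8*5)+(3+z)))); overall: (1*(1*(((8+9)+(x+y))*((8*5)+(3+z))))) -> (1*(((8+9)+(x+y))*((8*5)+(3+z))))
Step 3: at root: (1*(((8+9)+(x+y))*((8*5)+(3+z)))) -> (((8+9)+(x+y))*((8*5)+(3+z))); overall: (1*(((8+9)+(x+y))*((8*5)+(3+z)))) -> (((8+9)+(x+y))*((8*5)+(3+z)))
Step 4: at LL: (8+9) -> 17; overall: (((8+9)+(x+y))*((8*5)+(3+z))) -> ((17+(x+y))*((8*5)+(3+z)))
Step 5: at RL: (8*5) -> 40; overall: ((17+(x+y))*((8*5)+(3+z))) -> ((17+(x+y))*(40+(3+z)))
Fixed point: ((17+(x+y))*(40+(3+z)))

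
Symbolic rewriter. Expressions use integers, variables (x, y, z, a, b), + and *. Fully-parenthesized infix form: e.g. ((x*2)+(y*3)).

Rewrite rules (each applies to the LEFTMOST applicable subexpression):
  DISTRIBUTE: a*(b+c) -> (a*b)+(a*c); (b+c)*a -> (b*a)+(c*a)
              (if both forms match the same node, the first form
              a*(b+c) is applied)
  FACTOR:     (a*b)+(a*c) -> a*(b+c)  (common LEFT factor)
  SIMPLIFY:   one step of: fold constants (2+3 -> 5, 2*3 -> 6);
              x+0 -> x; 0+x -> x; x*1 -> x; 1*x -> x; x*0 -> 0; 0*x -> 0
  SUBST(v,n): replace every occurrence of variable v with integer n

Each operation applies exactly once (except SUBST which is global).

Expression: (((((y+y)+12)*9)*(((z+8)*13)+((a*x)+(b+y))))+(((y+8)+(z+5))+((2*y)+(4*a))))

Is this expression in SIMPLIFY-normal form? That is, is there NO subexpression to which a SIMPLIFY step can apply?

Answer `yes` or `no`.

Expression: (((((y+y)+12)*9)*(((z+8)*13)+((a*x)+(b+y))))+(((y+8)+(z+5))+((2*y)+(4*a))))
Scanning for simplifiable subexpressions (pre-order)...
  at root: (((((y+y)+12)*9)*(((z+8)*13)+((a*x)+(b+y))))+(((y+8)+(z+5))+((2*y)+(4*a)))) (not simplifiable)
  at L: ((((y+y)+12)*9)*(((z+8)*13)+((a*x)+(b+y)))) (not simplifiable)
  at LL: (((y+y)+12)*9) (not simplifiable)
  at LLL: ((y+y)+12) (not simplifiable)
  at LLLL: (y+y) (not simplifiable)
  at LR: (((z+8)*13)+((a*x)+(b+y))) (not simplifiable)
  at LRL: ((z+8)*13) (not simplifiable)
  at LRLL: (z+8) (not simplifiable)
  at LRR: ((a*x)+(b+y)) (not simplifiable)
  at LRRL: (a*x) (not simplifiable)
  at LRRR: (b+y) (not simplifiable)
  at R: (((y+8)+(z+5))+((2*y)+(4*a))) (not simplifiable)
  at RL: ((y+8)+(z+5)) (not simplifiable)
  at RLL: (y+8) (not simplifiable)
  at RLR: (z+5) (not simplifiable)
  at RR: ((2*y)+(4*a)) (not simplifiable)
  at RRL: (2*y) (not simplifiable)
  at RRR: (4*a) (not simplifiable)
Result: no simplifiable subexpression found -> normal form.

Answer: yes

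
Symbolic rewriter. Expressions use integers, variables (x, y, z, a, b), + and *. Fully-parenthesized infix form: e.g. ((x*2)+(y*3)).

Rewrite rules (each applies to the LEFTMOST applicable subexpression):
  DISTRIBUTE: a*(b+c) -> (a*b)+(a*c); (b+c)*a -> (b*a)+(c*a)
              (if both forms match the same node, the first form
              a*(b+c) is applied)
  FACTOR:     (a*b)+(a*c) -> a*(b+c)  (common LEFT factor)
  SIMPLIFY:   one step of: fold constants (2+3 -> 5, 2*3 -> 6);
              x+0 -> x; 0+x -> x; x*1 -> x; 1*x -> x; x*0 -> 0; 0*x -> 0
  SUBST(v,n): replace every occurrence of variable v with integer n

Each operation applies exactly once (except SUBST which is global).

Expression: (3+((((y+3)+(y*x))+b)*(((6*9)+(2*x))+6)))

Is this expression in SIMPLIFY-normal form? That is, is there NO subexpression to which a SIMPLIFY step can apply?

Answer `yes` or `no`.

Answer: no

Derivation:
Expression: (3+((((y+3)+(y*x))+b)*(((6*9)+(2*x))+6)))
Scanning for simplifiable subexpressions (pre-order)...
  at root: (3+((((y+3)+(y*x))+b)*(((6*9)+(2*x))+6))) (not simplifiable)
  at R: ((((y+3)+(y*x))+b)*(((6*9)+(2*x))+6)) (not simplifiable)
  at RL: (((y+3)+(y*x))+b) (not simplifiable)
  at RLL: ((y+3)+(y*x)) (not simplifiable)
  at RLLL: (y+3) (not simplifiable)
  at RLLR: (y*x) (not simplifiable)
  at RR: (((6*9)+(2*x))+6) (not simplifiable)
  at RRL: ((6*9)+(2*x)) (not simplifiable)
  at RRLL: (6*9) (SIMPLIFIABLE)
  at RRLR: (2*x) (not simplifiable)
Found simplifiable subexpr at path RRLL: (6*9)
One SIMPLIFY step would give: (3+((((y+3)+(y*x))+b)*((54+(2*x))+6)))
-> NOT in normal form.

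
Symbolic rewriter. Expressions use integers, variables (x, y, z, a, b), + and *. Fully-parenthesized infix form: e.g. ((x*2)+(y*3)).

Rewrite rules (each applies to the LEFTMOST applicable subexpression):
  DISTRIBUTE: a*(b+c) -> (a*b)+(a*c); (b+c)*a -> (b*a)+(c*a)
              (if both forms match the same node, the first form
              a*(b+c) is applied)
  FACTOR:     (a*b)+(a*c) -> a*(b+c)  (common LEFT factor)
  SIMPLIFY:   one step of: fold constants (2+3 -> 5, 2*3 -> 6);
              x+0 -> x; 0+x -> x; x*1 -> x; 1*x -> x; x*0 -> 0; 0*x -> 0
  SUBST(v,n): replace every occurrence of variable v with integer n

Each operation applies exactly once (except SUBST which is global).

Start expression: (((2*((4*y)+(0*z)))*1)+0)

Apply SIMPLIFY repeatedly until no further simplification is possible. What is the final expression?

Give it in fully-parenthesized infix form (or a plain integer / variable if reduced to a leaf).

Answer: (2*(4*y))

Derivation:
Start: (((2*((4*y)+(0*z)))*1)+0)
Step 1: at root: (((2*((4*y)+(0*z)))*1)+0) -> ((2*((4*y)+(0*z)))*1); overall: (((2*((4*y)+(0*z)))*1)+0) -> ((2*((4*y)+(0*z)))*1)
Step 2: at root: ((2*((4*y)+(0*z)))*1) -> (2*((4*y)+(0*z))); overall: ((2*((4*y)+(0*z)))*1) -> (2*((4*y)+(0*z)))
Step 3: at RR: (0*z) -> 0; overall: (2*((4*y)+(0*z))) -> (2*((4*y)+0))
Step 4: at R: ((4*y)+0) -> (4*y); overall: (2*((4*y)+0)) -> (2*(4*y))
Fixed point: (2*(4*y))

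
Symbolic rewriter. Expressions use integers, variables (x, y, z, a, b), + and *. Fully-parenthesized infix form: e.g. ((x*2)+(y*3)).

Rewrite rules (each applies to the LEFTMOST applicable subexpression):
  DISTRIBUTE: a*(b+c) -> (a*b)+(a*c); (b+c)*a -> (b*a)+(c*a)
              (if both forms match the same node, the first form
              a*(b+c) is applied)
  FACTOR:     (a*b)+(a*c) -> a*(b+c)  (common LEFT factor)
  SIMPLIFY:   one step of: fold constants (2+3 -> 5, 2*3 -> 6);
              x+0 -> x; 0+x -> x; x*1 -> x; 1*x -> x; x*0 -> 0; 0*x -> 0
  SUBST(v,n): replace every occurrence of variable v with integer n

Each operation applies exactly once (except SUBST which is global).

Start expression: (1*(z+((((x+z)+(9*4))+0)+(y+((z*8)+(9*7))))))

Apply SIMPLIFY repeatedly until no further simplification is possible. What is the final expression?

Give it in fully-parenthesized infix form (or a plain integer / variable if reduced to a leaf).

Answer: (z+(((x+z)+36)+(y+((z*8)+63))))

Derivation:
Start: (1*(z+((((x+z)+(9*4))+0)+(y+((z*8)+(9*7))))))
Step 1: at root: (1*(z+((((x+z)+(9*4))+0)+(y+((z*8)+(9*7)))))) -> (z+((((x+z)+(9*4))+0)+(y+((z*8)+(9*7))))); overall: (1*(z+((((x+z)+(9*4))+0)+(y+((z*8)+(9*7)))))) -> (z+((((x+z)+(9*4))+0)+(y+((z*8)+(9*7)))))
Step 2: at RL: (((x+z)+(9*4))+0) -> ((x+z)+(9*4)); overall: (z+((((x+z)+(9*4))+0)+(y+((z*8)+(9*7))))) -> (z+(((x+z)+(9*4))+(y+((z*8)+(9*7)))))
Step 3: at RLR: (9*4) -> 36; overall: (z+(((x+z)+(9*4))+(y+((z*8)+(9*7))))) -> (z+(((x+z)+36)+(y+((z*8)+(9*7)))))
Step 4: at RRRR: (9*7) -> 63; overall: (z+(((x+z)+36)+(y+((z*8)+(9*7))))) -> (z+(((x+z)+36)+(y+((z*8)+63))))
Fixed point: (z+(((x+z)+36)+(y+((z*8)+63))))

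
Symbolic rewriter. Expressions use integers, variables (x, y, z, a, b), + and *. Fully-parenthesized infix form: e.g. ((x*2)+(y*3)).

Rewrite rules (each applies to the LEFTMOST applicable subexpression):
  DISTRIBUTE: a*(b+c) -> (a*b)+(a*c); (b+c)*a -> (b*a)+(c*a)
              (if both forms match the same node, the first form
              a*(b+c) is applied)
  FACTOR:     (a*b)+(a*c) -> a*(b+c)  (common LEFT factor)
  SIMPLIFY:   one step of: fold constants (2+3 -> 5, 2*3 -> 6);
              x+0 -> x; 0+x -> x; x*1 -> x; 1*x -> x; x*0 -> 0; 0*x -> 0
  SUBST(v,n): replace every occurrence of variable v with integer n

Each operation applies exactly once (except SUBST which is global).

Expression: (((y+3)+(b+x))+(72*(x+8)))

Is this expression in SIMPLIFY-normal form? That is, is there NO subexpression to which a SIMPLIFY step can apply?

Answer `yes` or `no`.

Expression: (((y+3)+(b+x))+(72*(x+8)))
Scanning for simplifiable subexpressions (pre-order)...
  at root: (((y+3)+(b+x))+(72*(x+8))) (not simplifiable)
  at L: ((y+3)+(b+x)) (not simplifiable)
  at LL: (y+3) (not simplifiable)
  at LR: (b+x) (not simplifiable)
  at R: (72*(x+8)) (not simplifiable)
  at RR: (x+8) (not simplifiable)
Result: no simplifiable subexpression found -> normal form.

Answer: yes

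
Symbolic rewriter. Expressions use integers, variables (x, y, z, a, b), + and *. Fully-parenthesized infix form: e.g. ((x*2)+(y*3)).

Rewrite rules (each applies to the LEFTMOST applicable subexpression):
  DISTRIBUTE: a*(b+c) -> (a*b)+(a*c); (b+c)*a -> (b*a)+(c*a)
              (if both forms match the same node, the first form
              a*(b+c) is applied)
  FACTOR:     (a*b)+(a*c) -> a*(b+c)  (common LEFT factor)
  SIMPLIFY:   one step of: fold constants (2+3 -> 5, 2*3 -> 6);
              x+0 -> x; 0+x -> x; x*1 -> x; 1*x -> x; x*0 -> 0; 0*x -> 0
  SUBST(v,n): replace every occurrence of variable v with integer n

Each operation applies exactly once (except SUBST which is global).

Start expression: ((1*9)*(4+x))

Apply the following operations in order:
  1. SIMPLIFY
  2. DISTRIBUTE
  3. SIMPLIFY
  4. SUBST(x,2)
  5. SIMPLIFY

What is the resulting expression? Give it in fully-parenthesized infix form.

Answer: (36+18)

Derivation:
Start: ((1*9)*(4+x))
Apply SIMPLIFY at L (target: (1*9)): ((1*9)*(4+x)) -> (9*(4+x))
Apply DISTRIBUTE at root (target: (9*(4+x))): (9*(4+x)) -> ((9*4)+(9*x))
Apply SIMPLIFY at L (target: (9*4)): ((9*4)+(9*x)) -> (36+(9*x))
Apply SUBST(x,2): (36+(9*x)) -> (36+(9*2))
Apply SIMPLIFY at R (target: (9*2)): (36+(9*2)) -> (36+18)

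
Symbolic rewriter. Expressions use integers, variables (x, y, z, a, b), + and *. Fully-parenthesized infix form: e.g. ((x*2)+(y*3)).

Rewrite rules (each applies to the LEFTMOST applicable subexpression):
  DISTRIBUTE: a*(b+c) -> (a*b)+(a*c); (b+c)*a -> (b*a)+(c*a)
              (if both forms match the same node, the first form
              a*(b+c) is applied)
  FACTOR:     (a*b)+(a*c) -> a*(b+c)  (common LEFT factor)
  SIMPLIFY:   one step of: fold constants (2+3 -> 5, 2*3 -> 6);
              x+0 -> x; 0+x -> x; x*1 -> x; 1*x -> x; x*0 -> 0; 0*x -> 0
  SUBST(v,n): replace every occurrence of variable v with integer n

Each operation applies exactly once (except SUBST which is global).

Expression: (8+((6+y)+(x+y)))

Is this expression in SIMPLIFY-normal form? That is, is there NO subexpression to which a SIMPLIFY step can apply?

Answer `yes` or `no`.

Expression: (8+((6+y)+(x+y)))
Scanning for simplifiable subexpressions (pre-order)...
  at root: (8+((6+y)+(x+y))) (not simplifiable)
  at R: ((6+y)+(x+y)) (not simplifiable)
  at RL: (6+y) (not simplifiable)
  at RR: (x+y) (not simplifiable)
Result: no simplifiable subexpression found -> normal form.

Answer: yes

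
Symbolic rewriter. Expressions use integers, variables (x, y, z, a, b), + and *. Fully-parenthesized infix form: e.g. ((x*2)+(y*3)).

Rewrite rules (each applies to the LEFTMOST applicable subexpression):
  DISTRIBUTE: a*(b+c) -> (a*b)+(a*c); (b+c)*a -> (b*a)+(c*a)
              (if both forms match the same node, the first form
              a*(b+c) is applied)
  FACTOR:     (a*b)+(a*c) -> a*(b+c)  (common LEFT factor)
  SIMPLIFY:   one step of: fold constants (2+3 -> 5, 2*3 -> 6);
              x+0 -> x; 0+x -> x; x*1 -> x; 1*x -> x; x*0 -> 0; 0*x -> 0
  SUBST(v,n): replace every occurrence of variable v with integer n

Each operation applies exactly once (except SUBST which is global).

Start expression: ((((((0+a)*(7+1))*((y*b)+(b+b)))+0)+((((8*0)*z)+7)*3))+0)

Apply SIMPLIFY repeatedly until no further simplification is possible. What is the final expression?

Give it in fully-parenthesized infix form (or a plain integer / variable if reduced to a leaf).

Start: ((((((0+a)*(7+1))*((y*b)+(b+b)))+0)+((((8*0)*z)+7)*3))+0)
Step 1: at root: ((((((0+a)*(7+1))*((y*b)+(b+b)))+0)+((((8*0)*z)+7)*3))+0) -> (((((0+a)*(7+1))*((y*b)+(b+b)))+0)+((((8*0)*z)+7)*3)); overall: ((((((0+a)*(7+1))*((y*b)+(b+b)))+0)+((((8*0)*z)+7)*3))+0) -> (((((0+a)*(7+1))*((y*b)+(b+b)))+0)+((((8*0)*z)+7)*3))
Step 2: at L: ((((0+a)*(7+1))*((y*b)+(b+b)))+0) -> (((0+a)*(7+1))*((y*b)+(b+b))); overall: (((((0+a)*(7+1))*((y*b)+(b+b)))+0)+((((8*0)*z)+7)*3)) -> ((((0+a)*(7+1))*((y*b)+(b+b)))+((((8*0)*z)+7)*3))
Step 3: at LLL: (0+a) -> a; overall: ((((0+a)*(7+1))*((y*b)+(b+b)))+((((8*0)*z)+7)*3)) -> (((a*(7+1))*((y*b)+(b+b)))+((((8*0)*z)+7)*3))
Step 4: at LLR: (7+1) -> 8; overall: (((a*(7+1))*((y*b)+(b+b)))+((((8*0)*z)+7)*3)) -> (((a*8)*((y*b)+(b+b)))+((((8*0)*z)+7)*3))
Step 5: at RLLL: (8*0) -> 0; overall: (((a*8)*((y*b)+(b+b)))+((((8*0)*z)+7)*3)) -> (((a*8)*((y*b)+(b+b)))+(((0*z)+7)*3))
Step 6: at RLL: (0*z) -> 0; overall: (((a*8)*((y*b)+(b+b)))+(((0*z)+7)*3)) -> (((a*8)*((y*b)+(b+b)))+((0+7)*3))
Step 7: at RL: (0+7) -> 7; overall: (((a*8)*((y*b)+(b+b)))+((0+7)*3)) -> (((a*8)*((y*b)+(b+b)))+(7*3))
Step 8: at R: (7*3) -> 21; overall: (((a*8)*((y*b)+(b+b)))+(7*3)) -> (((a*8)*((y*b)+(b+b)))+21)
Fixed point: (((a*8)*((y*b)+(b+b)))+21)

Answer: (((a*8)*((y*b)+(b+b)))+21)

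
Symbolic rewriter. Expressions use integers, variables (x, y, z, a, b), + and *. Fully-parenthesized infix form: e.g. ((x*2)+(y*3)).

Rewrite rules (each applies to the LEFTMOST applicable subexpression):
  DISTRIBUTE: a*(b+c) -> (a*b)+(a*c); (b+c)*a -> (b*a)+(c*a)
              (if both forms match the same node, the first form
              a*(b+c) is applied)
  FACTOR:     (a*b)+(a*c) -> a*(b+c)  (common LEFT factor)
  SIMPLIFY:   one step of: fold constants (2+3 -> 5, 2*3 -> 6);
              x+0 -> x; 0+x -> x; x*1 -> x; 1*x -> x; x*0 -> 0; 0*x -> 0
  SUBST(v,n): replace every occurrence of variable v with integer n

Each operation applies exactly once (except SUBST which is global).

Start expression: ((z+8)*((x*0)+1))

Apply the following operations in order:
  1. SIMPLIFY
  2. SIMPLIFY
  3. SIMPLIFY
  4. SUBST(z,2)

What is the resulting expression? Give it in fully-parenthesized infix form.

Answer: (2+8)

Derivation:
Start: ((z+8)*((x*0)+1))
Apply SIMPLIFY at RL (target: (x*0)): ((z+8)*((x*0)+1)) -> ((z+8)*(0+1))
Apply SIMPLIFY at R (target: (0+1)): ((z+8)*(0+1)) -> ((z+8)*1)
Apply SIMPLIFY at root (target: ((z+8)*1)): ((z+8)*1) -> (z+8)
Apply SUBST(z,2): (z+8) -> (2+8)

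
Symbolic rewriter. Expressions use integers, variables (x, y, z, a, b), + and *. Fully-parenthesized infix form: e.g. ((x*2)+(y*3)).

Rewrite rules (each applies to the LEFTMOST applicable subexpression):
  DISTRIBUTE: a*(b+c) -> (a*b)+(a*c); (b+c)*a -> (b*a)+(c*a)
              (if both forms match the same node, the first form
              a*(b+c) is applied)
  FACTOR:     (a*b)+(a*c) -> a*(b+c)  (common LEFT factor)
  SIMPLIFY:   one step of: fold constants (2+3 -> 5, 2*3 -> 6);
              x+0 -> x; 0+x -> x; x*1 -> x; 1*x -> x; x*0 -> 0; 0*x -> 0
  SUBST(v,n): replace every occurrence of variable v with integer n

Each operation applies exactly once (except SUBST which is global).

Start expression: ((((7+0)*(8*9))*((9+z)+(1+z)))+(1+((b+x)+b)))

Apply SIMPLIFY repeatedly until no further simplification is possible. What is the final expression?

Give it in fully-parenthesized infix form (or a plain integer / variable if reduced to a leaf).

Answer: ((504*((9+z)+(1+z)))+(1+((b+x)+b)))

Derivation:
Start: ((((7+0)*(8*9))*((9+z)+(1+z)))+(1+((b+x)+b)))
Step 1: at LLL: (7+0) -> 7; overall: ((((7+0)*(8*9))*((9+z)+(1+z)))+(1+((b+x)+b))) -> (((7*(8*9))*((9+z)+(1+z)))+(1+((b+x)+b)))
Step 2: at LLR: (8*9) -> 72; overall: (((7*(8*9))*((9+z)+(1+z)))+(1+((b+x)+b))) -> (((7*72)*((9+z)+(1+z)))+(1+((b+x)+b)))
Step 3: at LL: (7*72) -> 504; overall: (((7*72)*((9+z)+(1+z)))+(1+((b+x)+b))) -> ((504*((9+z)+(1+z)))+(1+((b+x)+b)))
Fixed point: ((504*((9+z)+(1+z)))+(1+((b+x)+b)))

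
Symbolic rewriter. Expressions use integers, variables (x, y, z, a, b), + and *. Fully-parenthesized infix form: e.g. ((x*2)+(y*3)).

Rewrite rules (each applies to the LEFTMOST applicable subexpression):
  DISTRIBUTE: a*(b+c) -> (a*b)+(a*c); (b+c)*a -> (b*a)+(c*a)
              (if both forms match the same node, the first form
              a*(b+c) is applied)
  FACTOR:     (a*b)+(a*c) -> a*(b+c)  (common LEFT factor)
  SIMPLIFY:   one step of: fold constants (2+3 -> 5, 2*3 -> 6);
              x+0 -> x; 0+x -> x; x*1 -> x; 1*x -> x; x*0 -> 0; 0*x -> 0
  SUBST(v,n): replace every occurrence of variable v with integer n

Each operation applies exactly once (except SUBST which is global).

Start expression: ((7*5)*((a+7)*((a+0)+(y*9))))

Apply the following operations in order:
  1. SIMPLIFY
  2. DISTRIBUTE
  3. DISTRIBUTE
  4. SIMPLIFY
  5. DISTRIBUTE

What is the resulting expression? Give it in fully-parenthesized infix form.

Answer: ((35*((a*a)+(7*a)))+(35*((a+7)*(y*9))))

Derivation:
Start: ((7*5)*((a+7)*((a+0)+(y*9))))
Apply SIMPLIFY at L (target: (7*5)): ((7*5)*((a+7)*((a+0)+(y*9)))) -> (35*((a+7)*((a+0)+(y*9))))
Apply DISTRIBUTE at R (target: ((a+7)*((a+0)+(y*9)))): (35*((a+7)*((a+0)+(y*9)))) -> (35*(((a+7)*(a+0))+((a+7)*(y*9))))
Apply DISTRIBUTE at root (target: (35*(((a+7)*(a+0))+((a+7)*(y*9))))): (35*(((a+7)*(a+0))+((a+7)*(y*9)))) -> ((35*((a+7)*(a+0)))+(35*((a+7)*(y*9))))
Apply SIMPLIFY at LRR (target: (a+0)): ((35*((a+7)*(a+0)))+(35*((a+7)*(y*9)))) -> ((35*((a+7)*a))+(35*((a+7)*(y*9))))
Apply DISTRIBUTE at LR (target: ((a+7)*a)): ((35*((a+7)*a))+(35*((a+7)*(y*9)))) -> ((35*((a*a)+(7*a)))+(35*((a+7)*(y*9))))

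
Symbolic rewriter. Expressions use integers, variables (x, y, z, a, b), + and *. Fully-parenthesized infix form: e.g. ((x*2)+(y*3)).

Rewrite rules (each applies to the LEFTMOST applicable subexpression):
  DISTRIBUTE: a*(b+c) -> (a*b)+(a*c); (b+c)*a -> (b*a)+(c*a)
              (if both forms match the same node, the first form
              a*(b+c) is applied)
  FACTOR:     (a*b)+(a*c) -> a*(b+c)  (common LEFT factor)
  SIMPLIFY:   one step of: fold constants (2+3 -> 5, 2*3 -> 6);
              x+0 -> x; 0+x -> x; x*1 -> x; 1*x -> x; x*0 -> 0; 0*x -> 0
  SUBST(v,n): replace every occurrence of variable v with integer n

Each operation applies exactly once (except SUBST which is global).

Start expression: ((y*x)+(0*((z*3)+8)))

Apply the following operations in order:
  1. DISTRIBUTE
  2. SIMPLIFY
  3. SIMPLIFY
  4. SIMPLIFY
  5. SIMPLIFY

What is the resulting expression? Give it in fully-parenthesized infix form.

Start: ((y*x)+(0*((z*3)+8)))
Apply DISTRIBUTE at R (target: (0*((z*3)+8))): ((y*x)+(0*((z*3)+8))) -> ((y*x)+((0*(z*3))+(0*8)))
Apply SIMPLIFY at RL (target: (0*(z*3))): ((y*x)+((0*(z*3))+(0*8))) -> ((y*x)+(0+(0*8)))
Apply SIMPLIFY at R (target: (0+(0*8))): ((y*x)+(0+(0*8))) -> ((y*x)+(0*8))
Apply SIMPLIFY at R (target: (0*8)): ((y*x)+(0*8)) -> ((y*x)+0)
Apply SIMPLIFY at root (target: ((y*x)+0)): ((y*x)+0) -> (y*x)

Answer: (y*x)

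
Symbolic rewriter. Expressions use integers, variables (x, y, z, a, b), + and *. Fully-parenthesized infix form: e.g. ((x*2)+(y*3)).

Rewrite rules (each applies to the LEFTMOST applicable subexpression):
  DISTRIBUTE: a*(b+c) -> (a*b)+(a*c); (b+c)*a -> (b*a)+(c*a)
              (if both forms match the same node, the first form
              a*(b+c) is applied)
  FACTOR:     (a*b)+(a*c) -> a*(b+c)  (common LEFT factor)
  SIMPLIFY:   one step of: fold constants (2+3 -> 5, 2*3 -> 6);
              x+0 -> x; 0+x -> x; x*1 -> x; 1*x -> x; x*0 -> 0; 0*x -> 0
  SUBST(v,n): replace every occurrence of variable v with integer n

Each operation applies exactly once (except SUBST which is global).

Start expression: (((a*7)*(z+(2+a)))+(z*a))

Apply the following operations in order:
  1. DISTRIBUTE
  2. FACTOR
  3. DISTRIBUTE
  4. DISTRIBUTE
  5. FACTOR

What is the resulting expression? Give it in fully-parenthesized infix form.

Answer: ((((a*7)*z)+((a*7)*(2+a)))+(z*a))

Derivation:
Start: (((a*7)*(z+(2+a)))+(z*a))
Apply DISTRIBUTE at L (target: ((a*7)*(z+(2+a)))): (((a*7)*(z+(2+a)))+(z*a)) -> ((((a*7)*z)+((a*7)*(2+a)))+(z*a))
Apply FACTOR at L (target: (((a*7)*z)+((a*7)*(2+a)))): ((((a*7)*z)+((a*7)*(2+a)))+(z*a)) -> (((a*7)*(z+(2+a)))+(z*a))
Apply DISTRIBUTE at L (target: ((a*7)*(z+(2+a)))): (((a*7)*(z+(2+a)))+(z*a)) -> ((((a*7)*z)+((a*7)*(2+a)))+(z*a))
Apply DISTRIBUTE at LR (target: ((a*7)*(2+a))): ((((a*7)*z)+((a*7)*(2+a)))+(z*a)) -> ((((a*7)*z)+(((a*7)*2)+((a*7)*a)))+(z*a))
Apply FACTOR at LR (target: (((a*7)*2)+((a*7)*a))): ((((a*7)*z)+(((a*7)*2)+((a*7)*a)))+(z*a)) -> ((((a*7)*z)+((a*7)*(2+a)))+(z*a))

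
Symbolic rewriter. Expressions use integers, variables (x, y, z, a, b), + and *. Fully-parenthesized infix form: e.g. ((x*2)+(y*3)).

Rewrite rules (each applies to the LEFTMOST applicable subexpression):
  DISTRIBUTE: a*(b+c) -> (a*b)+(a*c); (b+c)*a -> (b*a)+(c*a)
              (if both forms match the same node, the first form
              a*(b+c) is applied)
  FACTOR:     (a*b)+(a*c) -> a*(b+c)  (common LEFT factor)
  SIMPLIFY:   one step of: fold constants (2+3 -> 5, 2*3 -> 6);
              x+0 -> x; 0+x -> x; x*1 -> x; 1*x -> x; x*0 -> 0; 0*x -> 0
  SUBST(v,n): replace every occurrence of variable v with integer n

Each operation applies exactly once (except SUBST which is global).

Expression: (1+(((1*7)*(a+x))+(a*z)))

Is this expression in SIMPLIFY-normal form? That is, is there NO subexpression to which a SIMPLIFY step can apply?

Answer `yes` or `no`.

Answer: no

Derivation:
Expression: (1+(((1*7)*(a+x))+(a*z)))
Scanning for simplifiable subexpressions (pre-order)...
  at root: (1+(((1*7)*(a+x))+(a*z))) (not simplifiable)
  at R: (((1*7)*(a+x))+(a*z)) (not simplifiable)
  at RL: ((1*7)*(a+x)) (not simplifiable)
  at RLL: (1*7) (SIMPLIFIABLE)
  at RLR: (a+x) (not simplifiable)
  at RR: (a*z) (not simplifiable)
Found simplifiable subexpr at path RLL: (1*7)
One SIMPLIFY step would give: (1+((7*(a+x))+(a*z)))
-> NOT in normal form.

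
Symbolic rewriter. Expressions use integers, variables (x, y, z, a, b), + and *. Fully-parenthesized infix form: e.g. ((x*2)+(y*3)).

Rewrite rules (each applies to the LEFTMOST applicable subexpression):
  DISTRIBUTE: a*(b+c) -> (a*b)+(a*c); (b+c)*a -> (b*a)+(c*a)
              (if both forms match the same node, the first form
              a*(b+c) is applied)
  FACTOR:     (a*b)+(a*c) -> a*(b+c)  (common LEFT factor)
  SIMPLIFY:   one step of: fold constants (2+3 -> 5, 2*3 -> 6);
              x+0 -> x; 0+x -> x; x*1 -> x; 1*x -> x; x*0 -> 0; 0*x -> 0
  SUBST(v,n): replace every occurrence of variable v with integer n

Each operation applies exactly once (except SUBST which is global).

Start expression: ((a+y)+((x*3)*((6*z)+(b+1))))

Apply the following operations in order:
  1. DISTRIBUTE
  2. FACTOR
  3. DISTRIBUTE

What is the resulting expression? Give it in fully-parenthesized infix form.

Start: ((a+y)+((x*3)*((6*z)+(b+1))))
Apply DISTRIBUTE at R (target: ((x*3)*((6*z)+(b+1)))): ((a+y)+((x*3)*((6*z)+(b+1)))) -> ((a+y)+(((x*3)*(6*z))+((x*3)*(b+1))))
Apply FACTOR at R (target: (((x*3)*(6*z))+((x*3)*(b+1)))): ((a+y)+(((x*3)*(6*z))+((x*3)*(b+1)))) -> ((a+y)+((x*3)*((6*z)+(b+1))))
Apply DISTRIBUTE at R (target: ((x*3)*((6*z)+(b+1)))): ((a+y)+((x*3)*((6*z)+(b+1)))) -> ((a+y)+(((x*3)*(6*z))+((x*3)*(b+1))))

Answer: ((a+y)+(((x*3)*(6*z))+((x*3)*(b+1))))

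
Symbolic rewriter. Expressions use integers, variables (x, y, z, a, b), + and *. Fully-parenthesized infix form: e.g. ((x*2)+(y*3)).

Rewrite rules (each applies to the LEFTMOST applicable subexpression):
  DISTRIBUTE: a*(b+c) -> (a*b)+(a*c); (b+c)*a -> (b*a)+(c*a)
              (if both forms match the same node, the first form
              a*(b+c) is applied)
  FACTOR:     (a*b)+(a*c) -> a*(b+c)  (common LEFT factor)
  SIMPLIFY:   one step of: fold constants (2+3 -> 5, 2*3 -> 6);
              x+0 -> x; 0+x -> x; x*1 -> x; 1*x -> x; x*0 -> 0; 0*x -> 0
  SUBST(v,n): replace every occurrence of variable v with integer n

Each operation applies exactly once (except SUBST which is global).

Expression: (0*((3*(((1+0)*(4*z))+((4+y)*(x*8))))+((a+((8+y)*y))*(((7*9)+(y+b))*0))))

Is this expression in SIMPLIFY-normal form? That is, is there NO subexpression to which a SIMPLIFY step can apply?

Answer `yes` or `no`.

Answer: no

Derivation:
Expression: (0*((3*(((1+0)*(4*z))+((4+y)*(x*8))))+((a+((8+y)*y))*(((7*9)+(y+b))*0))))
Scanning for simplifiable subexpressions (pre-order)...
  at root: (0*((3*(((1+0)*(4*z))+((4+y)*(x*8))))+((a+((8+y)*y))*(((7*9)+(y+b))*0)))) (SIMPLIFIABLE)
  at R: ((3*(((1+0)*(4*z))+((4+y)*(x*8))))+((a+((8+y)*y))*(((7*9)+(y+b))*0))) (not simplifiable)
  at RL: (3*(((1+0)*(4*z))+((4+y)*(x*8)))) (not simplifiable)
  at RLR: (((1+0)*(4*z))+((4+y)*(x*8))) (not simplifiable)
  at RLRL: ((1+0)*(4*z)) (not simplifiable)
  at RLRLL: (1+0) (SIMPLIFIABLE)
  at RLRLR: (4*z) (not simplifiable)
  at RLRR: ((4+y)*(x*8)) (not simplifiable)
  at RLRRL: (4+y) (not simplifiable)
  at RLRRR: (x*8) (not simplifiable)
  at RR: ((a+((8+y)*y))*(((7*9)+(y+b))*0)) (not simplifiable)
  at RRL: (a+((8+y)*y)) (not simplifiable)
  at RRLR: ((8+y)*y) (not simplifiable)
  at RRLRL: (8+y) (not simplifiable)
  at RRR: (((7*9)+(y+b))*0) (SIMPLIFIABLE)
  at RRRL: ((7*9)+(y+b)) (not simplifiable)
  at RRRLL: (7*9) (SIMPLIFIABLE)
  at RRRLR: (y+b) (not simplifiable)
Found simplifiable subexpr at path root: (0*((3*(((1+0)*(4*z))+((4+y)*(x*8))))+((a+((8+y)*y))*(((7*9)+(y+b))*0))))
One SIMPLIFY step would give: 0
-> NOT in normal form.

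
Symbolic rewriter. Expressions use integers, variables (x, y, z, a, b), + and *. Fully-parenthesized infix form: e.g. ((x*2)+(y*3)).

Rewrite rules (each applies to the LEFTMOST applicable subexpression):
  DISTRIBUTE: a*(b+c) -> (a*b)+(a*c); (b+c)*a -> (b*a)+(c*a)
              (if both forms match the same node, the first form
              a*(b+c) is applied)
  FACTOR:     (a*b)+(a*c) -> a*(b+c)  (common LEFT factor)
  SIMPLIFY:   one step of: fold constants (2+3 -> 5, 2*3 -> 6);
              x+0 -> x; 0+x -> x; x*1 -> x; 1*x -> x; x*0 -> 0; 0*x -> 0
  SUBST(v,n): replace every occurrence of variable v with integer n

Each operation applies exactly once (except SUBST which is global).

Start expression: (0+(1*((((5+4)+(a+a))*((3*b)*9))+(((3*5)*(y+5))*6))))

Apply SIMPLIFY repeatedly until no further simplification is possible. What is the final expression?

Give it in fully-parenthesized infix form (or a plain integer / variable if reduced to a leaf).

Start: (0+(1*((((5+4)+(a+a))*((3*b)*9))+(((3*5)*(y+5))*6))))
Step 1: at root: (0+(1*((((5+4)+(a+a))*((3*b)*9))+(((3*5)*(y+5))*6)))) -> (1*((((5+4)+(a+a))*((3*b)*9))+(((3*5)*(y+5))*6))); overall: (0+(1*((((5+4)+(a+a))*((3*b)*9))+(((3*5)*(y+5))*6)))) -> (1*((((5+4)+(a+a))*((3*b)*9))+(((3*5)*(y+5))*6)))
Step 2: at root: (1*((((5+4)+(a+a))*((3*b)*9))+(((3*5)*(y+5))*6))) -> ((((5+4)+(a+a))*((3*b)*9))+(((3*5)*(y+5))*6)); overall: (1*((((5+4)+(a+a))*((3*b)*9))+(((3*5)*(y+5))*6))) -> ((((5+4)+(a+a))*((3*b)*9))+(((3*5)*(y+5))*6))
Step 3: at LLL: (5+4) -> 9; overall: ((((5+4)+(a+a))*((3*b)*9))+(((3*5)*(y+5))*6)) -> (((9+(a+a))*((3*b)*9))+(((3*5)*(y+5))*6))
Step 4: at RLL: (3*5) -> 15; overall: (((9+(a+a))*((3*b)*9))+(((3*5)*(y+5))*6)) -> (((9+(a+a))*((3*b)*9))+((15*(y+5))*6))
Fixed point: (((9+(a+a))*((3*b)*9))+((15*(y+5))*6))

Answer: (((9+(a+a))*((3*b)*9))+((15*(y+5))*6))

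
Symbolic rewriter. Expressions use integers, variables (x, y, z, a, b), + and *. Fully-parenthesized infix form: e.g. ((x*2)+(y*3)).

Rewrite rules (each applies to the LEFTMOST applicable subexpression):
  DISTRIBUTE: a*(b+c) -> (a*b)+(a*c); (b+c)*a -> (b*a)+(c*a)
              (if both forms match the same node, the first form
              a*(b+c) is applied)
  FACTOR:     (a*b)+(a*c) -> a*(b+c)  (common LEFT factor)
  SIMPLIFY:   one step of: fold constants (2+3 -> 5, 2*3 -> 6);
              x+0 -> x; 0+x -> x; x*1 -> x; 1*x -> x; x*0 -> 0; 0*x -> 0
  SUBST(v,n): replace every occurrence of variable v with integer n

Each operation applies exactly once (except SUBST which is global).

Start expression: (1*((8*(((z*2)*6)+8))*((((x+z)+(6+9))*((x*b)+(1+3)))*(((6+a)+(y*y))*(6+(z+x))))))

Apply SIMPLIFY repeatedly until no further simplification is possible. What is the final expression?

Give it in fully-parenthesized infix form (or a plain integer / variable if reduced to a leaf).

Start: (1*((8*(((z*2)*6)+8))*((((x+z)+(6+9))*((x*b)+(1+3)))*(((6+a)+(y*y))*(6+(z+x))))))
Step 1: at root: (1*((8*(((z*2)*6)+8))*((((x+z)+(6+9))*((x*b)+(1+3)))*(((6+a)+(y*y))*(6+(z+x)))))) -> ((8*(((z*2)*6)+8))*((((x+z)+(6+9))*((x*b)+(1+3)))*(((6+a)+(y*y))*(6+(z+x))))); overall: (1*((8*(((z*2)*6)+8))*((((x+z)+(6+9))*((x*b)+(1+3)))*(((6+a)+(y*y))*(6+(z+x)))))) -> ((8*(((z*2)*6)+8))*((((x+z)+(6+9))*((x*b)+(1+3)))*(((6+a)+(y*y))*(6+(z+x)))))
Step 2: at RLLR: (6+9) -> 15; overall: ((8*(((z*2)*6)+8))*((((x+z)+(6+9))*((x*b)+(1+3)))*(((6+a)+(y*y))*(6+(z+x))))) -> ((8*(((z*2)*6)+8))*((((x+z)+15)*((x*b)+(1+3)))*(((6+a)+(y*y))*(6+(z+x)))))
Step 3: at RLRR: (1+3) -> 4; overall: ((8*(((z*2)*6)+8))*((((x+z)+15)*((x*b)+(1+3)))*(((6+a)+(y*y))*(6+(z+x))))) -> ((8*(((z*2)*6)+8))*((((x+z)+15)*((x*b)+4))*(((6+a)+(y*y))*(6+(z+x)))))
Fixed point: ((8*(((z*2)*6)+8))*((((x+z)+15)*((x*b)+4))*(((6+a)+(y*y))*(6+(z+x)))))

Answer: ((8*(((z*2)*6)+8))*((((x+z)+15)*((x*b)+4))*(((6+a)+(y*y))*(6+(z+x)))))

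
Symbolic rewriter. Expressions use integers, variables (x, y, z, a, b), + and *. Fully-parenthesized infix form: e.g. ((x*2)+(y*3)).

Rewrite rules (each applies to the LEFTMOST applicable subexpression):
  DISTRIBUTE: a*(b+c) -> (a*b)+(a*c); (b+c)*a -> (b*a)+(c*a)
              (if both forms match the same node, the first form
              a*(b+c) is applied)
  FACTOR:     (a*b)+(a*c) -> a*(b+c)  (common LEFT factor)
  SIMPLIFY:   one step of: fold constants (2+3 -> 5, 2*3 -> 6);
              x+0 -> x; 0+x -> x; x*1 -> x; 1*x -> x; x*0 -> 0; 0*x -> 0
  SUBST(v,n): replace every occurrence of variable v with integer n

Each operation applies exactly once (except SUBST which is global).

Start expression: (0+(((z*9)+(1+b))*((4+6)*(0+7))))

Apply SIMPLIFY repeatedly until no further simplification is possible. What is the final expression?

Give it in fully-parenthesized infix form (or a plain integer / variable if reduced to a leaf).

Start: (0+(((z*9)+(1+b))*((4+6)*(0+7))))
Step 1: at root: (0+(((z*9)+(1+b))*((4+6)*(0+7)))) -> (((z*9)+(1+b))*((4+6)*(0+7))); overall: (0+(((z*9)+(1+b))*((4+6)*(0+7)))) -> (((z*9)+(1+b))*((4+6)*(0+7)))
Step 2: at RL: (4+6) -> 10; overall: (((z*9)+(1+b))*((4+6)*(0+7))) -> (((z*9)+(1+b))*(10*(0+7)))
Step 3: at RR: (0+7) -> 7; overall: (((z*9)+(1+b))*(10*(0+7))) -> (((z*9)+(1+b))*(10*7))
Step 4: at R: (10*7) -> 70; overall: (((z*9)+(1+b))*(10*7)) -> (((z*9)+(1+b))*70)
Fixed point: (((z*9)+(1+b))*70)

Answer: (((z*9)+(1+b))*70)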